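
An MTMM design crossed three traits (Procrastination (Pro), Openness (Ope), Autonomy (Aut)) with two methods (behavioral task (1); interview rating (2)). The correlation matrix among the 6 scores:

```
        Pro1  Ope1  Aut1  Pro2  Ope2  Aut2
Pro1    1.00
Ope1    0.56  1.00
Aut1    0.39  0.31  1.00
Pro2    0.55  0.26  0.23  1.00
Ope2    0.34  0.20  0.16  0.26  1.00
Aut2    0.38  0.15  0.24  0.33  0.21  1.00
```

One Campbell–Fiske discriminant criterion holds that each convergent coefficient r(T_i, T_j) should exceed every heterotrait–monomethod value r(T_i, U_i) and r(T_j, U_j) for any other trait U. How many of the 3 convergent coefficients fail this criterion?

3

Checking each validity diagonal entry against its comparison values:
Pro (methods 1·2): 0.55 vs {0.56, 0.26, 0.39, 0.33} → fail.
Ope (methods 1·2): 0.20 vs {0.56, 0.26, 0.31, 0.21} → fail.
Aut (methods 1·2): 0.24 vs {0.39, 0.33, 0.31, 0.21} → fail.
3 of 3 fail.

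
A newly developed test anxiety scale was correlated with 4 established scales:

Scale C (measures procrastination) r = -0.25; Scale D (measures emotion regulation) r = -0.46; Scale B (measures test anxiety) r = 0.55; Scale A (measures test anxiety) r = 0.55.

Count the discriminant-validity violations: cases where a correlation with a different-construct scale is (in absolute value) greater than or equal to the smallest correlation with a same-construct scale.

0

Convergent (same construct = test anxiety): Scale B, Scale A.
Smallest convergent = 0.55. Discriminant |r|: 0.25, 0.46; count ≥ 0.55 → 0.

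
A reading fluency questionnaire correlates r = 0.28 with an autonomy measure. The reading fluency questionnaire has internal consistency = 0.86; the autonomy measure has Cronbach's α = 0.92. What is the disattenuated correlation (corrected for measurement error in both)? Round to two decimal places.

0.31

r_true = r_obs / √(r_xx · r_yy) = 0.28 / √(0.86 × 0.92) = 0.28 / √0.7912 = 0.28 / 0.8895 ≈ 0.31.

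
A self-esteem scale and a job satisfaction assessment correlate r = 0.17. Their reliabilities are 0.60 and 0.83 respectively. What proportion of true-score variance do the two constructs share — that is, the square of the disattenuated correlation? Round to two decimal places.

0.06

Disattenuated r = 0.17 / √(0.60 × 0.83) = 0.17 / 0.7057 = 0.2409.
Shared true-score variance = 0.2409² = 0.0580 ≈ 0.06.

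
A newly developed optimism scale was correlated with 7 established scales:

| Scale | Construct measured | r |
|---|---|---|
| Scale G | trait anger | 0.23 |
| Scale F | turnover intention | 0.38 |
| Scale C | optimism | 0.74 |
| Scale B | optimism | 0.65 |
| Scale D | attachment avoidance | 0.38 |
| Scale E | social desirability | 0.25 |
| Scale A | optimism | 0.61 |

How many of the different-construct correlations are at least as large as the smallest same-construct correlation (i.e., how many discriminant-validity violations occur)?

Convergent (same construct = optimism): Scale C, Scale B, Scale A.
Smallest convergent = 0.61. Discriminant values: 0.23, 0.38, 0.38, 0.25; count ≥ 0.61 → 0.

0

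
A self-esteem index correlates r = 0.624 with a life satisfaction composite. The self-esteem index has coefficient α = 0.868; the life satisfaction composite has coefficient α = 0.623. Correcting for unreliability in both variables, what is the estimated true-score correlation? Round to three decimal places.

0.849

r_true = r_obs / √(r_xx · r_yy) = 0.624 / √(0.868 × 0.623) = 0.624 / √0.540764 = 0.624 / 0.7354 ≈ 0.849.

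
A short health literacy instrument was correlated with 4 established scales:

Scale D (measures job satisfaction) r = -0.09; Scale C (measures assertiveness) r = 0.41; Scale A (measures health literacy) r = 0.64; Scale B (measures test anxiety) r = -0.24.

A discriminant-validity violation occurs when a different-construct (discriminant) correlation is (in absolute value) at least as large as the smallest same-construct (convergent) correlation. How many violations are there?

0

Convergent (same construct = health literacy): Scale A.
Smallest convergent = 0.64. Discriminant |r|: 0.09, 0.41, 0.24; count ≥ 0.64 → 0.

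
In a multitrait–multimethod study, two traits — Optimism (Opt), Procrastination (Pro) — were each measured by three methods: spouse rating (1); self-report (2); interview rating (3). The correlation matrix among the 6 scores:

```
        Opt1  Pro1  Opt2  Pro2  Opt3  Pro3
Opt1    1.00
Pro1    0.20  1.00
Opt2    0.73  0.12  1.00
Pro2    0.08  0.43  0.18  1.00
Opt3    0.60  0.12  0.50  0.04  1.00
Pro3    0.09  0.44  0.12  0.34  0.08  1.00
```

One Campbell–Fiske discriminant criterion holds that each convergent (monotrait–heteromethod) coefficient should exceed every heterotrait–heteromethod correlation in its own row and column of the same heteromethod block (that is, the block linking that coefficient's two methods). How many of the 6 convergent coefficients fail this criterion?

0

Checking each validity diagonal entry against its comparison values:
Opt (methods 1·2): 0.73 vs {0.08, 0.12} → pass.
Opt (methods 1·3): 0.60 vs {0.09, 0.12} → pass.
Opt (methods 2·3): 0.50 vs {0.12, 0.04} → pass.
Pro (methods 1·2): 0.43 vs {0.12, 0.08} → pass.
Pro (methods 1·3): 0.44 vs {0.12, 0.09} → pass.
Pro (methods 2·3): 0.34 vs {0.04, 0.12} → pass.
0 of 6 fail.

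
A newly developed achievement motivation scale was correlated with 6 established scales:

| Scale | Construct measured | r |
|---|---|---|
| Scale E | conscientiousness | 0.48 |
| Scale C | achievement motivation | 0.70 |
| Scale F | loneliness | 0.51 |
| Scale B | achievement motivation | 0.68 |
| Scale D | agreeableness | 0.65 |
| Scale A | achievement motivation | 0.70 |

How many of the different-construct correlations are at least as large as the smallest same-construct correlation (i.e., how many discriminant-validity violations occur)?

Convergent (same construct = achievement motivation): Scale C, Scale B, Scale A.
Smallest convergent = 0.68. Discriminant values: 0.48, 0.51, 0.65; count ≥ 0.68 → 0.

0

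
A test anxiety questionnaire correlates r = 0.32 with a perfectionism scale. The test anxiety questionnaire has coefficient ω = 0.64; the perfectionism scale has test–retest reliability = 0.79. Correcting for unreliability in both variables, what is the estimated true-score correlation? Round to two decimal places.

0.45

r_true = r_obs / √(r_xx · r_yy) = 0.32 / √(0.64 × 0.79) = 0.32 / √0.5056 = 0.32 / 0.7111 ≈ 0.45.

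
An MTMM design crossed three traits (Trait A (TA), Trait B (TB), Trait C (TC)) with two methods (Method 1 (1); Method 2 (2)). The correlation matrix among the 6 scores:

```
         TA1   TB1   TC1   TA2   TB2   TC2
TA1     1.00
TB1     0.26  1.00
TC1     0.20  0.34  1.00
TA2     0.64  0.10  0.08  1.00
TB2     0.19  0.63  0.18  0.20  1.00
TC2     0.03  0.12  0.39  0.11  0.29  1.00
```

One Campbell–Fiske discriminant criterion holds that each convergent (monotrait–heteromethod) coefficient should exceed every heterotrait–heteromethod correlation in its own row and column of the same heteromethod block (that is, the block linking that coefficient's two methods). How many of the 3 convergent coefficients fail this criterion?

0

Each convergent coefficient versus the relevant comparison correlations:
TA (methods 1·2): 0.64 vs {0.19, 0.10, 0.03, 0.08} → pass.
TB (methods 1·2): 0.63 vs {0.10, 0.19, 0.12, 0.18} → pass.
TC (methods 1·2): 0.39 vs {0.08, 0.03, 0.18, 0.12} → pass.
0 of 3 fail.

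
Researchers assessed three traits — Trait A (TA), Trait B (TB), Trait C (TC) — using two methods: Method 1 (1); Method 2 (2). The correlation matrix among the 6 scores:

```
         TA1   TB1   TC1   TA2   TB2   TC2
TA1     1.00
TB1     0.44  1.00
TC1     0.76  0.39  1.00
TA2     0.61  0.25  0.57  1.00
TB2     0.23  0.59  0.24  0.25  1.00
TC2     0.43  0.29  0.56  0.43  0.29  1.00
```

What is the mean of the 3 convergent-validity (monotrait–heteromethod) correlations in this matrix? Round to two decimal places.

0.59

Convergent values: 0.61, 0.59, 0.56; mean = 1.76/3 = 0.59.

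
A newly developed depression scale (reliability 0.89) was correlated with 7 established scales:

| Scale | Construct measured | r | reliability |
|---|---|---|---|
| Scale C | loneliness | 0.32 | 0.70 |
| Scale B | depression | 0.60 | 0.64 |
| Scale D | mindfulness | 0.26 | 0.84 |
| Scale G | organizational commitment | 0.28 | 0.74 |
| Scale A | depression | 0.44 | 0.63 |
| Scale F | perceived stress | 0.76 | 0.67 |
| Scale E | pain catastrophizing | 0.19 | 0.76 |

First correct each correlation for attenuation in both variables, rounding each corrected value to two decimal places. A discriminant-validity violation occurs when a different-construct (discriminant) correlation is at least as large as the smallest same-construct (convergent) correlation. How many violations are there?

1

Disattenuated r (r / √(r_scale · r_new)):
  Scale C (disc): 0.32 / √(0.70·0.89) = 0.41
  Scale B (conv): 0.60 / √(0.64·0.89) = 0.79
  Scale D (disc): 0.26 / √(0.84·0.89) = 0.30
  Scale G (disc): 0.28 / √(0.74·0.89) = 0.35
  Scale A (conv): 0.44 / √(0.63·0.89) = 0.59
  Scale F (disc): 0.76 / √(0.67·0.89) = 0.98
  Scale E (disc): 0.19 / √(0.76·0.89) = 0.23
Smallest convergent = 0.59. Discriminant values: 0.41, 0.30, 0.35, 0.98, 0.23; count ≥ 0.59 → 1.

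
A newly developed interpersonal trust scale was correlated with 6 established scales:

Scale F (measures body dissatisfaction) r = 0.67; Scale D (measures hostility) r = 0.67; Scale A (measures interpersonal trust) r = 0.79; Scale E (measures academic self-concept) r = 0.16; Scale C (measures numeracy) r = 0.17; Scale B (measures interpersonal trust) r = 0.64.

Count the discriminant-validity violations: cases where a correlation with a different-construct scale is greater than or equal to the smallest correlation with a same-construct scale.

2

Convergent (same construct = interpersonal trust): Scale A, Scale B.
Smallest convergent = 0.64. Discriminant values: 0.67, 0.67, 0.16, 0.17; count ≥ 0.64 → 2.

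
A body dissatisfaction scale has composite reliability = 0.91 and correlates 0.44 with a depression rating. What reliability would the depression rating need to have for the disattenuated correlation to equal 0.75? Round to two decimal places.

r_true = r_obs / √(r_xx · r_yy) ⇒ 0.75 = 0.44 / √(0.91 · r_yy).
√(0.91 · r_yy) = 0.44 / 0.75 = 0.5867; 0.91 · r_yy = 0.3442; r_yy = 0.3442 / 0.91 ≈ 0.38.

0.38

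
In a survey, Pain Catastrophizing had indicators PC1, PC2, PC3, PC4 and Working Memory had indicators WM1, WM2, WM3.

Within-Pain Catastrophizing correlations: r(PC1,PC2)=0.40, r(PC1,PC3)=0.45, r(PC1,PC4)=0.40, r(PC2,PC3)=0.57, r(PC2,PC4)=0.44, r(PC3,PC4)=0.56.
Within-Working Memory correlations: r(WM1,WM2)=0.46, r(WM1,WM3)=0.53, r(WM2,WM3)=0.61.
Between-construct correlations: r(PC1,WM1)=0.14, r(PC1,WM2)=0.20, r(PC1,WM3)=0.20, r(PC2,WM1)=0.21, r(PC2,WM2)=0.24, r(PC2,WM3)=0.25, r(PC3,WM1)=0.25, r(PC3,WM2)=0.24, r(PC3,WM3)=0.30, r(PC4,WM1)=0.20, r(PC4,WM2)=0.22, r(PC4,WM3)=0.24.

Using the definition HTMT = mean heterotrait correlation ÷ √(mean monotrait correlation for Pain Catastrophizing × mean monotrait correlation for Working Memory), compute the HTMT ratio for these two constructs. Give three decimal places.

0.448

Mean between = 2.69/12 = 0.2242.
Mean within-PC = 2.82/6 = 0.4700; mean within-WM = 1.60/3 = 0.5333.
Geometric mean = √(0.4700 × 0.5333) = 0.5007.
HTMT = 0.2242 / 0.5007 = 0.448.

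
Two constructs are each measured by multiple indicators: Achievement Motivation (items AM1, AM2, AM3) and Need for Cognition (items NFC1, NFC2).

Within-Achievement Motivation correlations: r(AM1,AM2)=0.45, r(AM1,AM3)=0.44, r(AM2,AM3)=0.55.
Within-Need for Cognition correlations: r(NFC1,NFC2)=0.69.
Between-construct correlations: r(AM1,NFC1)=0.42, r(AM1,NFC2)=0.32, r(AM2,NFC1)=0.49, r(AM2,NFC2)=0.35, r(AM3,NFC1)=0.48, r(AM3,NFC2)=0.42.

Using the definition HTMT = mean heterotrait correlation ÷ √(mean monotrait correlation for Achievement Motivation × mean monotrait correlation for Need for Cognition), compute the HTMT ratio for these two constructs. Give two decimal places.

0.72

Between-construct mean = 2.48/6 = 0.4133.
Mean within-AM = 1.44/3 = 0.4800; mean within-NFC = 0.69/1 = 0.6900.
Geometric mean = √(0.4800 × 0.6900) = 0.5755.
HTMT = 0.4133 / 0.5755 = 0.72.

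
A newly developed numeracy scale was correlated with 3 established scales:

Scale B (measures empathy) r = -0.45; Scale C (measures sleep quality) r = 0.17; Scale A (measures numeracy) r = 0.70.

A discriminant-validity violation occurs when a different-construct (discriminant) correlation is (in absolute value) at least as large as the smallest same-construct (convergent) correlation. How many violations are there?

0

Convergent (same construct = numeracy): Scale A.
Smallest convergent = 0.70. Discriminant |r|: 0.45, 0.17; count ≥ 0.70 → 0.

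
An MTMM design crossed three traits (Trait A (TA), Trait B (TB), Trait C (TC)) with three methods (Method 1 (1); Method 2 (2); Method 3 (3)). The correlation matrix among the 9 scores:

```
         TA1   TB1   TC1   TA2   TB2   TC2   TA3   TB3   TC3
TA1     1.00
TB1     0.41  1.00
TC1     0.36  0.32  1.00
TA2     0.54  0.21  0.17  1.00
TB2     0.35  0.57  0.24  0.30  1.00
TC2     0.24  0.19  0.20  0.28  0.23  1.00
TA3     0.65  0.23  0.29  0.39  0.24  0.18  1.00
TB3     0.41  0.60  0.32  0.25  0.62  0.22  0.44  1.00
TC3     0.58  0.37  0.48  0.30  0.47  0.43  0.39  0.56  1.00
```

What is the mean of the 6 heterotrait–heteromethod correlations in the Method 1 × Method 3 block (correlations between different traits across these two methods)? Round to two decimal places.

0.37

HTHM values (method 1 × method 3): 0.41, 0.58, 0.23, 0.37, 0.29, 0.32; mean = 2.20/6 = 0.37.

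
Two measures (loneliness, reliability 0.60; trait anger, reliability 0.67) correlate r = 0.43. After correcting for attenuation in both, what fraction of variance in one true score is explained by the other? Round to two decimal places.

Disattenuated r = 0.43 / √(0.60 × 0.67) = 0.43 / 0.6340 = 0.6782.
Shared true-score variance = 0.6782² = 0.4600 ≈ 0.46.

0.46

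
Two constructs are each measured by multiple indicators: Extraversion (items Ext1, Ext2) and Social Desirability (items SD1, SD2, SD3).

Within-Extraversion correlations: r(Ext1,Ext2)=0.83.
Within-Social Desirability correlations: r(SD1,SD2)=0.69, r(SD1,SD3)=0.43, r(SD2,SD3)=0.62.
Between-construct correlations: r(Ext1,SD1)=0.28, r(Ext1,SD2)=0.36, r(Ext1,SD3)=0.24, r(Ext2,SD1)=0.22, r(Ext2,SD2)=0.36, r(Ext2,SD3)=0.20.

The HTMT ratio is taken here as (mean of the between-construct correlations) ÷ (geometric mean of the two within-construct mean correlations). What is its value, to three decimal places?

0.399

Mean heterotrait r = 1.66/6 = 0.2767.
Mean within-Ext = 0.83/1 = 0.8300; mean within-SD = 1.74/3 = 0.5800.
Geometric mean = √(0.8300 × 0.5800) = 0.6938.
HTMT = 0.2767 / 0.6938 = 0.399.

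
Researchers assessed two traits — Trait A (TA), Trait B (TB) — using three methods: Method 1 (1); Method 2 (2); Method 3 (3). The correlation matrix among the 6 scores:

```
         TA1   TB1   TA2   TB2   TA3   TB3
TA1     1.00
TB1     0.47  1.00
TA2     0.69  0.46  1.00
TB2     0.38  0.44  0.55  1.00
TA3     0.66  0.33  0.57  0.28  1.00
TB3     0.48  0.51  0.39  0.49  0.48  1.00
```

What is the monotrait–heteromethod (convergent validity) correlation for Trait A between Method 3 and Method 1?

Same trait (TA), different methods: r(TA3, TA1) = 0.66.

0.66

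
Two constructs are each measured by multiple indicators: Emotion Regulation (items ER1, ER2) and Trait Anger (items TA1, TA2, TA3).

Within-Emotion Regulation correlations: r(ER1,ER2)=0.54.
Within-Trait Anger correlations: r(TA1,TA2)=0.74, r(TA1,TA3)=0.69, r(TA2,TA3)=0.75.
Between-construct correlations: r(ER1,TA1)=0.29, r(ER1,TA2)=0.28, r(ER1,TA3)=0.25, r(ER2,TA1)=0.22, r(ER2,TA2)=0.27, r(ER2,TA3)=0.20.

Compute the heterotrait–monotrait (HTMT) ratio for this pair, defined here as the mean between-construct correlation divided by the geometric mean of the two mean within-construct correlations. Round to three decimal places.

0.402

Mean between = 1.51/6 = 0.2517.
Mean within-ER = 0.54/1 = 0.5400; mean within-TA = 2.18/3 = 0.7267.
Geometric mean = √(0.5400 × 0.7267) = 0.6264.
HTMT = 0.2517 / 0.6264 = 0.402.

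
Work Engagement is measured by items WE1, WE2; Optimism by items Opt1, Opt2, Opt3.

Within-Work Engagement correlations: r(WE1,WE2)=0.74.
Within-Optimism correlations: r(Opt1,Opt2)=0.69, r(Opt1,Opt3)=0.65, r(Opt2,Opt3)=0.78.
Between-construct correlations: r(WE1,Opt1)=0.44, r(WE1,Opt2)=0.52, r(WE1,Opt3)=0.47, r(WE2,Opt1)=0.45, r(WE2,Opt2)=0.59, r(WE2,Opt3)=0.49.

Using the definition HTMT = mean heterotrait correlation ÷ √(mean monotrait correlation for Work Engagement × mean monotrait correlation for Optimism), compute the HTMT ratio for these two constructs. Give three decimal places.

0.682

Between-construct mean = 2.96/6 = 0.4933.
Mean within-WE = 0.74/1 = 0.7400; mean within-Opt = 2.12/3 = 0.7067.
Geometric mean = √(0.7400 × 0.7067) = 0.7232.
HTMT = 0.4933 / 0.7232 = 0.682.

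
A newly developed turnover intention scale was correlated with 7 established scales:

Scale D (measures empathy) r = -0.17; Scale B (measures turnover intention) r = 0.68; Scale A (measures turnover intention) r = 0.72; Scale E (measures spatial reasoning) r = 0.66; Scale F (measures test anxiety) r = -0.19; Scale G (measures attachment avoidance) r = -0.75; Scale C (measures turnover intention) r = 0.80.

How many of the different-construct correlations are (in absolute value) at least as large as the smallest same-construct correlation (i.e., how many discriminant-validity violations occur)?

Convergent (same construct = turnover intention): Scale B, Scale A, Scale C.
Smallest convergent = 0.68. Discriminant |r|: 0.17, 0.66, 0.19, 0.75; count ≥ 0.68 → 1.

1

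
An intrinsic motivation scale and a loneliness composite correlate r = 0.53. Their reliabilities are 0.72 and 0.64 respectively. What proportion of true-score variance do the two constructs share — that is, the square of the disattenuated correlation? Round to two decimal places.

0.61

Disattenuated r = 0.53 / √(0.72 × 0.64) = 0.53 / 0.6788 = 0.7808.
Shared true-score variance = 0.7808² = 0.6096 ≈ 0.61.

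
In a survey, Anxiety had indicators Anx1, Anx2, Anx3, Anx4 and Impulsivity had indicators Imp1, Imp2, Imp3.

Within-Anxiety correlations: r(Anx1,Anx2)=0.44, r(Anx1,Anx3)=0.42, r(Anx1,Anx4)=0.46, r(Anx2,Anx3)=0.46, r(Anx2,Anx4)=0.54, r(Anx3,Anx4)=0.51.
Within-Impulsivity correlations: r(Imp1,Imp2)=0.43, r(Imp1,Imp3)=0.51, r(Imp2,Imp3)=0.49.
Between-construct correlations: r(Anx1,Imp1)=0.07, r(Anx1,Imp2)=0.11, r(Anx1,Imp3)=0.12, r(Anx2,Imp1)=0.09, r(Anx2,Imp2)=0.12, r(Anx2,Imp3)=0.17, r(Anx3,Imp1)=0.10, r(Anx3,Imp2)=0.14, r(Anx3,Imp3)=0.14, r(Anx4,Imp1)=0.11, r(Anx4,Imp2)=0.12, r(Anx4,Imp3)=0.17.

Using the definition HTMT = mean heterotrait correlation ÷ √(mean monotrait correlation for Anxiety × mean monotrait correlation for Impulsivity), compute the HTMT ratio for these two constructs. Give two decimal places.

Mean between = 1.46/12 = 0.1217.
Mean within-Anx = 2.83/6 = 0.4717; mean within-Imp = 1.43/3 = 0.4767.
Geometric mean = √(0.4717 × 0.4767) = 0.4742.
HTMT = 0.1217 / 0.4742 = 0.26.

0.26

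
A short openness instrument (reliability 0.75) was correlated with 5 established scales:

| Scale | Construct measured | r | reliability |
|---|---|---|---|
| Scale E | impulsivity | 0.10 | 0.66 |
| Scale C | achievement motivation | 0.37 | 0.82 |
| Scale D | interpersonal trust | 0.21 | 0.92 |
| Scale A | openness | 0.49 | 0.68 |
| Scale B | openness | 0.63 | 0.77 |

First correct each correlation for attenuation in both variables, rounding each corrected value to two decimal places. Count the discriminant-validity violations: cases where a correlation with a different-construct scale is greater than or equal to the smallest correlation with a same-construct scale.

Disattenuated r (r / √(r_scale · r_new)):
  Scale E (disc): 0.10 / √(0.66·0.75) = 0.14
  Scale C (disc): 0.37 / √(0.82·0.75) = 0.47
  Scale D (disc): 0.21 / √(0.92·0.75) = 0.25
  Scale A (conv): 0.49 / √(0.68·0.75) = 0.69
  Scale B (conv): 0.63 / √(0.77·0.75) = 0.83
Smallest convergent = 0.69. Discriminant values: 0.14, 0.47, 0.25; count ≥ 0.69 → 0.

0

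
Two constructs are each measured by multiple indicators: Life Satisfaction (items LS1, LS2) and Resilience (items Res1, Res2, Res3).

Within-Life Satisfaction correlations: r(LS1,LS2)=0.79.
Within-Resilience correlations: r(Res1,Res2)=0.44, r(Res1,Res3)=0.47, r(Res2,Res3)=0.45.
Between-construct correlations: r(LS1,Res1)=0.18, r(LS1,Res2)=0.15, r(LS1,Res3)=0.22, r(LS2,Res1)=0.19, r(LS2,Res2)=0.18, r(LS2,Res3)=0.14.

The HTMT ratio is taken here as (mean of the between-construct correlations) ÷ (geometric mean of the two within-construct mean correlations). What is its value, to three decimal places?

Mean between = 1.06/6 = 0.1767.
Mean within-LS = 0.79/1 = 0.7900; mean within-Res = 1.36/3 = 0.4533.
Geometric mean = √(0.7900 × 0.4533) = 0.5984.
HTMT = 0.1767 / 0.5984 = 0.295.

0.295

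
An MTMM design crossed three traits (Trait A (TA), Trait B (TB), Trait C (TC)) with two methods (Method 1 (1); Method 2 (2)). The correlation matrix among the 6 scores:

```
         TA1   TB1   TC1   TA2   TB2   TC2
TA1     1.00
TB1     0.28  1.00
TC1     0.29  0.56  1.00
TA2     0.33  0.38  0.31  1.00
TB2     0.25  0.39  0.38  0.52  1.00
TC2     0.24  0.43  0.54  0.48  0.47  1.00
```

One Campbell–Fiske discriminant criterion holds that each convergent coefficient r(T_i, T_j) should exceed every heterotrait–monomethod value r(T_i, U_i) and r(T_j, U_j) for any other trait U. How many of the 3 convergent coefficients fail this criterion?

Checking each validity diagonal entry against its comparison values:
TA (methods 1·2): 0.33 vs {0.28, 0.52, 0.29, 0.48} → fail.
TB (methods 1·2): 0.39 vs {0.28, 0.52, 0.56, 0.47} → fail.
TC (methods 1·2): 0.54 vs {0.29, 0.48, 0.56, 0.47} → fail.
3 of 3 fail.

3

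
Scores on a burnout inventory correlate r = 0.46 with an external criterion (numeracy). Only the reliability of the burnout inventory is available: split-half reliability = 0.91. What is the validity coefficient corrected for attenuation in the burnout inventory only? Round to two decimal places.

Single correction: r_c = r_obs / √r_xx = 0.46 / √0.91 = 0.46 / 0.9539 ≈ 0.48.

0.48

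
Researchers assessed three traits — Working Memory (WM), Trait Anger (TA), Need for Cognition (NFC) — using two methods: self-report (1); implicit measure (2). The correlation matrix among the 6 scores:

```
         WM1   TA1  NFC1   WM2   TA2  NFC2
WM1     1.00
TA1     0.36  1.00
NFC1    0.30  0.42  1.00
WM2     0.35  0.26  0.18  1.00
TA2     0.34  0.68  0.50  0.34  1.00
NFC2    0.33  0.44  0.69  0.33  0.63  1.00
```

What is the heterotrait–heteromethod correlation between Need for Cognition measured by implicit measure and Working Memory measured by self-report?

Different traits and methods: r(NFC2, WM1) = 0.33.

0.33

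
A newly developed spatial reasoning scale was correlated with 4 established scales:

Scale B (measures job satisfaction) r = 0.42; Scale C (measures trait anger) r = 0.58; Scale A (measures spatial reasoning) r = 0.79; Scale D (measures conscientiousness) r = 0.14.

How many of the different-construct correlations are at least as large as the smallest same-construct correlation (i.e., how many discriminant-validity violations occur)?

0

Convergent (same construct = spatial reasoning): Scale A.
Smallest convergent = 0.79. Discriminant values: 0.42, 0.58, 0.14; count ≥ 0.79 → 0.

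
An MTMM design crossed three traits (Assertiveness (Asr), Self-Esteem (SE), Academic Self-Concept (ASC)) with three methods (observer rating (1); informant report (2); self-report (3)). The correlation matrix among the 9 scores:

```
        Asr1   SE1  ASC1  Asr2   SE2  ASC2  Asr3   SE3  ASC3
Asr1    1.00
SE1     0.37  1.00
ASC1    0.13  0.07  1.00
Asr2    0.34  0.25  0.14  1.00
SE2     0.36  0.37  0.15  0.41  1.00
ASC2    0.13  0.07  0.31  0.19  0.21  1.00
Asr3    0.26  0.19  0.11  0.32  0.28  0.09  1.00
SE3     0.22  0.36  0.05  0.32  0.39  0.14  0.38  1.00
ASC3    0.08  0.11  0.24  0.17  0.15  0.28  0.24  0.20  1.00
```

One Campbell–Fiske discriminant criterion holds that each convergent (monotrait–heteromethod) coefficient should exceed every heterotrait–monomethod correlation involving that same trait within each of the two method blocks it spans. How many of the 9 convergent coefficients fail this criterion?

Each convergent coefficient versus the relevant comparison correlations:
Asr (methods 1·2): 0.34 vs {0.37, 0.41, 0.13, 0.19} → fail.
Asr (methods 1·3): 0.26 vs {0.37, 0.38, 0.13, 0.24} → fail.
Asr (methods 2·3): 0.32 vs {0.41, 0.38, 0.19, 0.24} → fail.
SE (methods 1·2): 0.37 vs {0.37, 0.41, 0.07, 0.21} → fail.
SE (methods 1·3): 0.36 vs {0.37, 0.38, 0.07, 0.20} → fail.
SE (methods 2·3): 0.39 vs {0.41, 0.38, 0.21, 0.20} → fail.
ASC (methods 1·2): 0.31 vs {0.13, 0.19, 0.07, 0.21} → pass.
ASC (methods 1·3): 0.24 vs {0.13, 0.24, 0.07, 0.20} → fail.
ASC (methods 2·3): 0.28 vs {0.19, 0.24, 0.21, 0.20} → pass.
7 of 9 fail.

7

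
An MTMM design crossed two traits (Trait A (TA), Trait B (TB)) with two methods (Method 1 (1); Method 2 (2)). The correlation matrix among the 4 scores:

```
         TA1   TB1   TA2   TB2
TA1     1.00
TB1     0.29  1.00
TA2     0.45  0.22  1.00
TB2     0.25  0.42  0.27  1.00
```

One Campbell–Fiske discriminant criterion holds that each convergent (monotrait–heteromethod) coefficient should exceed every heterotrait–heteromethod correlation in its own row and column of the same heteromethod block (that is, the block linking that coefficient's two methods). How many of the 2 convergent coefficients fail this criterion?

Checking each validity diagonal entry against its comparison values:
TA (methods 1·2): 0.45 vs {0.25, 0.22} → pass.
TB (methods 1·2): 0.42 vs {0.22, 0.25} → pass.
0 of 2 fail.

0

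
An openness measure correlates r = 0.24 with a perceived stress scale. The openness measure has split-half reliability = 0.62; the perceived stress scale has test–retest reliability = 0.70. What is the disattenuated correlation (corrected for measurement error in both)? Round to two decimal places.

0.36

r_true = r_obs / √(r_xx · r_yy) = 0.24 / √(0.62 × 0.70) = 0.24 / √0.4340 = 0.24 / 0.6588 ≈ 0.36.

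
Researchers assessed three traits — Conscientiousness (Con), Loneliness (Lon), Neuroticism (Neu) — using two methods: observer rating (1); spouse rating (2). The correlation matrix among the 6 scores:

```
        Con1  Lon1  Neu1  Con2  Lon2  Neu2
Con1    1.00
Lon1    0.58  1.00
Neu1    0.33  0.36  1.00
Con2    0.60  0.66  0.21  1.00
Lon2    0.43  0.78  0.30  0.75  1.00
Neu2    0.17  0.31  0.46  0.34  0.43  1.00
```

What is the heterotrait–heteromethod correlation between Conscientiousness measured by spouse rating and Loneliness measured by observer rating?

0.66

Different traits and methods: r(Con2, Lon1) = 0.66.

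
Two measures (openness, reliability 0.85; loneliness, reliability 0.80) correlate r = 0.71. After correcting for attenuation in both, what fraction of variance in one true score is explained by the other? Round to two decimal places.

0.74

Disattenuated r = 0.71 / √(0.85 × 0.80) = 0.71 / 0.8246 = 0.8610.
Shared true-score variance = 0.8610² = 0.7413 ≈ 0.74.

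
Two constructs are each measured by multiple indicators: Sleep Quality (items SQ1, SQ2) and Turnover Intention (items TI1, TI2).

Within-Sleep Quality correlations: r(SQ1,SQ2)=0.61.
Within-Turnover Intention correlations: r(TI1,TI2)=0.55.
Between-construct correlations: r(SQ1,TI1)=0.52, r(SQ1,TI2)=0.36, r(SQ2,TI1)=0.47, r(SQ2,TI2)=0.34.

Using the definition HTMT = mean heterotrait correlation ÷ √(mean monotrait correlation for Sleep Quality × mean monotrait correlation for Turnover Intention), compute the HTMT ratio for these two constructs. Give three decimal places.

0.729

Mean heterotrait r = 1.69/4 = 0.4225.
Mean within-SQ = 0.61/1 = 0.6100; mean within-TI = 0.55/1 = 0.5500.
Geometric mean = √(0.6100 × 0.5500) = 0.5792.
HTMT = 0.4225 / 0.5792 = 0.729.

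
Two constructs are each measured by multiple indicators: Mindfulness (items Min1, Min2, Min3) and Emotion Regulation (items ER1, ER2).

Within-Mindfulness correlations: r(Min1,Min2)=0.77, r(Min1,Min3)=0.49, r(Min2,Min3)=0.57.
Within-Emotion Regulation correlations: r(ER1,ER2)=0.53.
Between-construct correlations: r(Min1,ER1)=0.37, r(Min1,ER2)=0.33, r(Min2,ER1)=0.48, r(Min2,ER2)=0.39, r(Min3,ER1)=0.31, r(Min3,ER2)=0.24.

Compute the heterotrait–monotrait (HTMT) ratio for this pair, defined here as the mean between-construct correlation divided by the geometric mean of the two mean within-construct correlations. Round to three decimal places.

0.621

Between-construct mean = 2.12/6 = 0.3533.
Mean within-Min = 1.83/3 = 0.6100; mean within-ER = 0.53/1 = 0.5300.
Geometric mean = √(0.6100 × 0.5300) = 0.5686.
HTMT = 0.3533 / 0.5686 = 0.621.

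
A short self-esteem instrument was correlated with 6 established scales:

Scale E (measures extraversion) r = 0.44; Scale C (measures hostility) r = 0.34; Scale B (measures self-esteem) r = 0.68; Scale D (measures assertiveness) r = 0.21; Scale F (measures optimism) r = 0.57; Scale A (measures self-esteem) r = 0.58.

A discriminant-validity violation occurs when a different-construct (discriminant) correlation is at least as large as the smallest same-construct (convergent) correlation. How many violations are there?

0

Convergent (same construct = self-esteem): Scale B, Scale A.
Smallest convergent = 0.58. Discriminant values: 0.44, 0.34, 0.21, 0.57; count ≥ 0.58 → 0.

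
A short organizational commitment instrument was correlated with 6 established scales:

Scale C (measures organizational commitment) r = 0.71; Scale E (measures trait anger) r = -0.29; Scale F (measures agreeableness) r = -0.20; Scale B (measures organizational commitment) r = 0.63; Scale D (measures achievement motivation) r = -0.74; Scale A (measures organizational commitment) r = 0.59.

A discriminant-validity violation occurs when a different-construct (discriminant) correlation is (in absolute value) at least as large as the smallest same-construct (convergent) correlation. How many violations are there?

1

Convergent (same construct = organizational commitment): Scale C, Scale B, Scale A.
Smallest convergent = 0.59. Discriminant |r|: 0.29, 0.20, 0.74; count ≥ 0.59 → 1.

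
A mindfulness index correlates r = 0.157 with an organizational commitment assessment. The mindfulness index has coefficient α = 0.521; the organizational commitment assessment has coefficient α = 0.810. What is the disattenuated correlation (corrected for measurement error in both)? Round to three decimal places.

r_true = r_obs / √(r_xx · r_yy) = 0.157 / √(0.521 × 0.810) = 0.157 / √0.422010 = 0.157 / 0.6496 ≈ 0.242.

0.242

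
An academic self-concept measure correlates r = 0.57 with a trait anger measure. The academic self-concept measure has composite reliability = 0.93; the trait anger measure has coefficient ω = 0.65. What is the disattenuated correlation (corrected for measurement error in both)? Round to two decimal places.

r_true = r_obs / √(r_xx · r_yy) = 0.57 / √(0.93 × 0.65) = 0.57 / √0.6045 = 0.57 / 0.7775 ≈ 0.73.

0.73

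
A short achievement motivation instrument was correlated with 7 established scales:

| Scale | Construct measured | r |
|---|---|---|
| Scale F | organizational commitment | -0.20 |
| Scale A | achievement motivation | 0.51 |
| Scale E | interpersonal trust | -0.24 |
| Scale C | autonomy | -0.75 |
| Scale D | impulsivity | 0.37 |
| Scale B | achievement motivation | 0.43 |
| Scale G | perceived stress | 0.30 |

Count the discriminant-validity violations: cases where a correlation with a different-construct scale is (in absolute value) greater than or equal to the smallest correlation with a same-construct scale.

1

Convergent (same construct = achievement motivation): Scale A, Scale B.
Smallest convergent = 0.43. Discriminant |r|: 0.20, 0.24, 0.75, 0.37, 0.30; count ≥ 0.43 → 1.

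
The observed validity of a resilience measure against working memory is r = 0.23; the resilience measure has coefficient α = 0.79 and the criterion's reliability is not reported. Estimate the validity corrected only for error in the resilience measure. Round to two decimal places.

Single correction: r_c = r_obs / √r_xx = 0.23 / √0.79 = 0.23 / 0.8888 ≈ 0.26.

0.26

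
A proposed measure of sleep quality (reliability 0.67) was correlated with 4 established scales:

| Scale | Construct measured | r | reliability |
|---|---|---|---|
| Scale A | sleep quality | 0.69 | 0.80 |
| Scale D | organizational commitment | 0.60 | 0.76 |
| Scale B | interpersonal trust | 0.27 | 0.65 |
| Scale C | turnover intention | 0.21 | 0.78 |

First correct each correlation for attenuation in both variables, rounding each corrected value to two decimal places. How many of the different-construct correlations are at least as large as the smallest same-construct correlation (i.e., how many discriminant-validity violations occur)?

Disattenuated r (r / √(r_scale · r_new)):
  Scale A (conv): 0.69 / √(0.80·0.67) = 0.94
  Scale D (disc): 0.60 / √(0.76·0.67) = 0.84
  Scale B (disc): 0.27 / √(0.65·0.67) = 0.41
  Scale C (disc): 0.21 / √(0.78·0.67) = 0.29
Smallest convergent = 0.94. Discriminant values: 0.84, 0.41, 0.29; count ≥ 0.94 → 0.

0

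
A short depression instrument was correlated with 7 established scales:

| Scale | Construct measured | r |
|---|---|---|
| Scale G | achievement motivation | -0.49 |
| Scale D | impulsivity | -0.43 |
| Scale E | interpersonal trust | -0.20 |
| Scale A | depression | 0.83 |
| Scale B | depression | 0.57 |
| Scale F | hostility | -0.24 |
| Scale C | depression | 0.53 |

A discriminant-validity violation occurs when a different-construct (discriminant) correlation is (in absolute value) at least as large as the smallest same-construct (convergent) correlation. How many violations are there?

0

Convergent (same construct = depression): Scale A, Scale B, Scale C.
Smallest convergent = 0.53. Discriminant |r|: 0.49, 0.43, 0.20, 0.24; count ≥ 0.53 → 0.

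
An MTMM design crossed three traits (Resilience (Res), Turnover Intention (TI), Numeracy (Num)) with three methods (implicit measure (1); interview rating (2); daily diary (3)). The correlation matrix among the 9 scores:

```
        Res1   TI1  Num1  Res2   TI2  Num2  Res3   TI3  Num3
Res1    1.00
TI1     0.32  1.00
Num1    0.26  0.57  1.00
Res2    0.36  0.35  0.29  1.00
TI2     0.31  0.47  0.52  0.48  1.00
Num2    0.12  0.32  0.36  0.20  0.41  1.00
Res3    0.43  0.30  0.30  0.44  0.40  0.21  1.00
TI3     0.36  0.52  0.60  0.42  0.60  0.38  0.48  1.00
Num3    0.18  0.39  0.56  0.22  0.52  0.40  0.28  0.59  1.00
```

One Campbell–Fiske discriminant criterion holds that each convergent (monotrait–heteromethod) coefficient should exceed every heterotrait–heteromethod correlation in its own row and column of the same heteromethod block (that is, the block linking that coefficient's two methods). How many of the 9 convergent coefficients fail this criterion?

Each convergent coefficient versus the relevant comparison correlations:
Res (methods 1·2): 0.36 vs {0.31, 0.35, 0.12, 0.29} → pass.
Res (methods 1·3): 0.43 vs {0.36, 0.30, 0.18, 0.30} → pass.
Res (methods 2·3): 0.44 vs {0.42, 0.40, 0.22, 0.21} → pass.
TI (methods 1·2): 0.47 vs {0.35, 0.31, 0.32, 0.52} → fail.
TI (methods 1·3): 0.52 vs {0.30, 0.36, 0.39, 0.60} → fail.
TI (methods 2·3): 0.60 vs {0.40, 0.42, 0.52, 0.38} → pass.
Num (methods 1·2): 0.36 vs {0.29, 0.12, 0.52, 0.32} → fail.
Num (methods 1·3): 0.56 vs {0.30, 0.18, 0.60, 0.39} → fail.
Num (methods 2·3): 0.40 vs {0.21, 0.22, 0.38, 0.52} → fail.
5 of 9 fail.

5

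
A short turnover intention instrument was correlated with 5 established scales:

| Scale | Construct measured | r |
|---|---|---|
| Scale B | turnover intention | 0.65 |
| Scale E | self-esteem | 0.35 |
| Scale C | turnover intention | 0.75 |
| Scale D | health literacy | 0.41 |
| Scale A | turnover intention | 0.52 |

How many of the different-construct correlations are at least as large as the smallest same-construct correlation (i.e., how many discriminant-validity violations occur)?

0

Convergent (same construct = turnover intention): Scale B, Scale C, Scale A.
Smallest convergent = 0.52. Discriminant values: 0.35, 0.41; count ≥ 0.52 → 0.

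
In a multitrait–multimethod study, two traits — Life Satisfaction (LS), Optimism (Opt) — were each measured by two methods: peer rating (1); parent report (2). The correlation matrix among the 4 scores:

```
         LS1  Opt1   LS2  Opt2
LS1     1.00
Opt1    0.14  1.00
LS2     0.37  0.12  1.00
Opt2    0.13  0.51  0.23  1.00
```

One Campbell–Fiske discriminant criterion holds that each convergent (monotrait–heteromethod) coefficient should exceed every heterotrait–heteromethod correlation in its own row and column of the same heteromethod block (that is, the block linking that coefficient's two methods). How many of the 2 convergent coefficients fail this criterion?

Checking each validity diagonal entry against its comparison values:
LS (methods 1·2): 0.37 vs {0.13, 0.12} → pass.
Opt (methods 1·2): 0.51 vs {0.12, 0.13} → pass.
0 of 2 fail.

0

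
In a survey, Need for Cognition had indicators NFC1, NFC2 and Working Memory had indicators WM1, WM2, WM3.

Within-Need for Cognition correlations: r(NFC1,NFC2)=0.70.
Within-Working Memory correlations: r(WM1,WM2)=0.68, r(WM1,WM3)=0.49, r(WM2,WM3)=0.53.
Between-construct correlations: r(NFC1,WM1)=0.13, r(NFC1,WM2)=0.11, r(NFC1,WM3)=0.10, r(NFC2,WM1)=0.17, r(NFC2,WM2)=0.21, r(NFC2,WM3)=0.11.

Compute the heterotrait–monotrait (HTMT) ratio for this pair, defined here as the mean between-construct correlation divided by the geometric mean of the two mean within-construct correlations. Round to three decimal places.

0.220

Mean between = 0.83/6 = 0.1383.
Mean within-NFC = 0.70/1 = 0.7000; mean within-WM = 1.70/3 = 0.5667.
Geometric mean = √(0.7000 × 0.5667) = 0.6298.
HTMT = 0.1383 / 0.6298 = 0.220.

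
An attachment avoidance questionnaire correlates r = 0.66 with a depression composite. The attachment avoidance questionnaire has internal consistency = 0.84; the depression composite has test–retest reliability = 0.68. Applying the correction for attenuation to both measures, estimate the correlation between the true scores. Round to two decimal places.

0.87

r_true = r_obs / √(r_xx · r_yy) = 0.66 / √(0.84 × 0.68) = 0.66 / √0.5712 = 0.66 / 0.7558 ≈ 0.87.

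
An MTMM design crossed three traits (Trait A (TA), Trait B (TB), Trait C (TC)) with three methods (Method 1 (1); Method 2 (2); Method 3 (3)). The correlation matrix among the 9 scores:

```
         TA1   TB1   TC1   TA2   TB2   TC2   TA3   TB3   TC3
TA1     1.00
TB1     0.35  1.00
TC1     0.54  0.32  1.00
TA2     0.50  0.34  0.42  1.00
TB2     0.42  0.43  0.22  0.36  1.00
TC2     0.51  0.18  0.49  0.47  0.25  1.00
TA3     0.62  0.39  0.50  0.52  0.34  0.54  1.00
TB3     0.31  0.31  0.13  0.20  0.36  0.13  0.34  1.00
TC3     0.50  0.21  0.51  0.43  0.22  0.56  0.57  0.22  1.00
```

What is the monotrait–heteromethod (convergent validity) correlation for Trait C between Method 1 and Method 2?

0.49

Same trait (TC), different methods: r(TC1, TC2) = 0.49.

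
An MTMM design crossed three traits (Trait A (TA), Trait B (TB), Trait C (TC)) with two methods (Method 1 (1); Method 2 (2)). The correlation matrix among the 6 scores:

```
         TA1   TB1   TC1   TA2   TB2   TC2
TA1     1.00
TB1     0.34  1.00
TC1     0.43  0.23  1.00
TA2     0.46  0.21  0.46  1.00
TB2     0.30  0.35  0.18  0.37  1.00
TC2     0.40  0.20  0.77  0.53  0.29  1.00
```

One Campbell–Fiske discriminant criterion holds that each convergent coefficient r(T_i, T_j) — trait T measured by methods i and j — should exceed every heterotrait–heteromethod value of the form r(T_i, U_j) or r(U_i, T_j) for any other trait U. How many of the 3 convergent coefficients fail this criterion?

Convergent coefficients and their comparison sets:
TA (methods 1·2): 0.46 vs {0.30, 0.21, 0.40, 0.46} → fail.
TB (methods 1·2): 0.35 vs {0.21, 0.30, 0.20, 0.18} → pass.
TC (methods 1·2): 0.77 vs {0.46, 0.40, 0.18, 0.20} → pass.
1 of 3 fail.

1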